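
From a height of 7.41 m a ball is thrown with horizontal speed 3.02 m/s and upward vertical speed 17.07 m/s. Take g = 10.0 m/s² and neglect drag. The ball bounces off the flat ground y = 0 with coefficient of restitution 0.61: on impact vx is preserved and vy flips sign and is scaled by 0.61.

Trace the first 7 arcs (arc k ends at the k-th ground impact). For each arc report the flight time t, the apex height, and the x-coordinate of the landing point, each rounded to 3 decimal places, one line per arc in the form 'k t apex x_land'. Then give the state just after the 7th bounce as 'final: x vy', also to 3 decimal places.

1 3.804 21.979 11.487
2 2.558 8.178 19.212
3 1.560 3.043 23.924
4 0.952 1.132 26.798
5 0.581 0.421 28.552
6 0.354 0.157 29.621
7 0.216 0.058 30.274
final: 30.274 0.659

Arc 1: start y=7.410, vy=17.070 → t=3.804, apex=21.979, x_land=11.487, impact vy=-20.966
  bounce: vy ← 0.61·20.966 = 12.789
Arc 2: start y=0.000, vy=12.789 → t=2.558, apex=8.178, x_land=19.212, impact vy=-12.789
  bounce: vy ← 0.61·12.789 = 7.802
Arc 3: start y=0.000, vy=7.802 → t=1.560, apex=3.043, x_land=23.924, impact vy=-7.802
  bounce: vy ← 0.61·7.802 = 4.759
Arc 4: start y=0.000, vy=4.759 → t=0.952, apex=1.132, x_land=26.798, impact vy=-4.759
  bounce: vy ← 0.61·4.759 = 2.903
Arc 5: start y=0.000, vy=2.903 → t=0.581, apex=0.421, x_land=28.552, impact vy=-2.903
  bounce: vy ← 0.61·2.903 = 1.771
Arc 6: start y=0.000, vy=1.771 → t=0.354, apex=0.157, x_land=29.621, impact vy=-1.771
  bounce: vy ← 0.61·1.771 = 1.080
Arc 7: start y=0.000, vy=1.080 → t=0.216, apex=0.058, x_land=30.274, impact vy=-1.080
  bounce: vy ← 0.61·1.080 = 0.659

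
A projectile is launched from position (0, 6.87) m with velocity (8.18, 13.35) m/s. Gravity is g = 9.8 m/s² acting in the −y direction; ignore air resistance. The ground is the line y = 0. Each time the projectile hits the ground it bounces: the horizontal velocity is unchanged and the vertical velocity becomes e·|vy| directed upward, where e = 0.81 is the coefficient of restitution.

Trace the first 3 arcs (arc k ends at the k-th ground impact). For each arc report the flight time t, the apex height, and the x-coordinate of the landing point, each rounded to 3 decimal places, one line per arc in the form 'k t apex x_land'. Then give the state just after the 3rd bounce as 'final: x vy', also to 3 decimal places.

1 3.167 15.963 25.907
2 2.924 10.473 49.826
3 2.368 6.872 69.199
final: 69.199 9.400

Arc 1: start y=6.870, vy=13.350 → t=3.167, apex=15.963, x_land=25.907, impact vy=-17.688
  bounce: vy ← 0.81·17.688 = 14.327
Arc 2: start y=0.000, vy=14.327 → t=2.924, apex=10.473, x_land=49.826, impact vy=-14.327
  bounce: vy ← 0.81·14.327 = 11.605
Arc 3: start y=0.000, vy=11.605 → t=2.368, apex=6.872, x_land=69.199, impact vy=-11.605
  bounce: vy ← 0.81·11.605 = 9.400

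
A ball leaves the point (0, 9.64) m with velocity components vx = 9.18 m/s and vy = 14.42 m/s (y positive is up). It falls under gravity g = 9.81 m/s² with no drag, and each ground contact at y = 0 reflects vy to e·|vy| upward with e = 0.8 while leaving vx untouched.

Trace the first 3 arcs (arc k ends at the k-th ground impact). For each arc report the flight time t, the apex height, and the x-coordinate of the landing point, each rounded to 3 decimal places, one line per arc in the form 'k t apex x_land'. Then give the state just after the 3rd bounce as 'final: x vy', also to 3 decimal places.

Arc 1: start y=9.640, vy=14.420 → t=3.501, apex=20.238, x_land=32.141, impact vy=-19.927
  bounce: vy ← 0.8·19.927 = 15.941
Arc 2: start y=0.000, vy=15.941 → t=3.250, apex=12.952, x_land=61.976, impact vy=-15.941
  bounce: vy ← 0.8·15.941 = 12.753
Arc 3: start y=0.000, vy=12.753 → t=2.600, apex=8.290, x_land=85.844, impact vy=-12.753
  bounce: vy ← 0.8·12.753 = 10.202

1 3.501 20.238 32.141
2 3.250 12.952 61.976
3 2.600 8.290 85.844
final: 85.844 10.202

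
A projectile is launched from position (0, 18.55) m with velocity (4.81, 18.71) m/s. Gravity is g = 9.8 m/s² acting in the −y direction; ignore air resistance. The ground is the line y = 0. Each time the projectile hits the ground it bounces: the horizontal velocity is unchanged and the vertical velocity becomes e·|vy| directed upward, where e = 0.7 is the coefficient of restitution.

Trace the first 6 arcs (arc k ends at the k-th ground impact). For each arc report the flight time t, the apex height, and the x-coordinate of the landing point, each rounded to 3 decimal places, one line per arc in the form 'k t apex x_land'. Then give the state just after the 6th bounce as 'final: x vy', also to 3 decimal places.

Arc 1: start y=18.550, vy=18.710 → t=4.635, apex=36.410, x_land=22.295, impact vy=-26.714
  bounce: vy ← 0.7·26.714 = 18.700
Arc 2: start y=0.000, vy=18.700 → t=3.816, apex=17.841, x_land=40.651, impact vy=-18.700
  bounce: vy ← 0.7·18.700 = 13.090
Arc 3: start y=0.000, vy=13.090 → t=2.671, apex=8.742, x_land=53.501, impact vy=-13.090
  bounce: vy ← 0.7·13.090 = 9.163
Arc 4: start y=0.000, vy=9.163 → t=1.870, apex=4.284, x_land=62.495, impact vy=-9.163
  bounce: vy ← 0.7·9.163 = 6.414
Arc 5: start y=0.000, vy=6.414 → t=1.309, apex=2.099, x_land=68.792, impact vy=-6.414
  bounce: vy ← 0.7·6.414 = 4.490
Arc 6: start y=0.000, vy=4.490 → t=0.916, apex=1.029, x_land=73.199, impact vy=-4.490
  bounce: vy ← 0.7·4.490 = 3.143

1 4.635 36.410 22.295
2 3.816 17.841 40.651
3 2.671 8.742 53.501
4 1.870 4.284 62.495
5 1.309 2.099 68.792
6 0.916 1.029 73.199
final: 73.199 3.143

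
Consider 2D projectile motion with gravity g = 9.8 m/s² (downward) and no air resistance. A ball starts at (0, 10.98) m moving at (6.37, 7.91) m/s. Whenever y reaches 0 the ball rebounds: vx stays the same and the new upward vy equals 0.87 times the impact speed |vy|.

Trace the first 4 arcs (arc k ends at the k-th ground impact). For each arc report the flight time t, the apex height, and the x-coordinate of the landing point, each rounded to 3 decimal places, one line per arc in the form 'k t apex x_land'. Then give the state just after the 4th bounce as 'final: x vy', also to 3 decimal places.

Arc 1: start y=10.980, vy=7.910 → t=2.508, apex=14.172, x_land=15.975, impact vy=-16.667
  bounce: vy ← 0.87·16.667 = 14.500
Arc 2: start y=0.000, vy=14.500 → t=2.959, apex=10.727, x_land=34.825, impact vy=-14.500
  bounce: vy ← 0.87·14.500 = 12.615
Arc 3: start y=0.000, vy=12.615 → t=2.574, apex=8.119, x_land=51.224, impact vy=-12.615
  bounce: vy ← 0.87·12.615 = 10.975
Arc 4: start y=0.000, vy=10.975 → t=2.240, apex=6.145, x_land=65.492, impact vy=-10.975
  bounce: vy ← 0.87·10.975 = 9.548

1 2.508 14.172 15.975
2 2.959 10.727 34.825
3 2.574 8.119 51.224
4 2.240 6.145 65.492
final: 65.492 9.548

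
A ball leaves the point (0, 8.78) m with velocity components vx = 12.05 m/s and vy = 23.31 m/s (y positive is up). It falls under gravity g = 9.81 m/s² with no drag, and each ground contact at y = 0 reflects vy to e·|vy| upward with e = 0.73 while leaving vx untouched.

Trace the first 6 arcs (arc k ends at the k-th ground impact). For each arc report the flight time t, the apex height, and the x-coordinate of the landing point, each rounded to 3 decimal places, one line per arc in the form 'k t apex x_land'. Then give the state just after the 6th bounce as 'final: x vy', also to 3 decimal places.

1 5.103 36.474 61.492
2 3.981 19.437 109.467
3 2.906 10.358 144.488
4 2.122 5.520 170.054
5 1.549 2.941 188.717
6 1.131 1.568 202.341
final: 202.341 4.048

Arc 1: start y=8.780, vy=23.310 → t=5.103, apex=36.474, x_land=61.492, impact vy=-26.751
  bounce: vy ← 0.73·26.751 = 19.528
Arc 2: start y=0.000, vy=19.528 → t=3.981, apex=19.437, x_land=109.467, impact vy=-19.528
  bounce: vy ← 0.73·19.528 = 14.256
Arc 3: start y=0.000, vy=14.256 → t=2.906, apex=10.358, x_land=144.488, impact vy=-14.256
  bounce: vy ← 0.73·14.256 = 10.407
Arc 4: start y=0.000, vy=10.407 → t=2.122, apex=5.520, x_land=170.054, impact vy=-10.407
  bounce: vy ← 0.73·10.407 = 7.597
Arc 5: start y=0.000, vy=7.597 → t=1.549, apex=2.941, x_land=188.717, impact vy=-7.597
  bounce: vy ← 0.73·7.597 = 5.546
Arc 6: start y=0.000, vy=5.546 → t=1.131, apex=1.568, x_land=202.341, impact vy=-5.546
  bounce: vy ← 0.73·5.546 = 4.048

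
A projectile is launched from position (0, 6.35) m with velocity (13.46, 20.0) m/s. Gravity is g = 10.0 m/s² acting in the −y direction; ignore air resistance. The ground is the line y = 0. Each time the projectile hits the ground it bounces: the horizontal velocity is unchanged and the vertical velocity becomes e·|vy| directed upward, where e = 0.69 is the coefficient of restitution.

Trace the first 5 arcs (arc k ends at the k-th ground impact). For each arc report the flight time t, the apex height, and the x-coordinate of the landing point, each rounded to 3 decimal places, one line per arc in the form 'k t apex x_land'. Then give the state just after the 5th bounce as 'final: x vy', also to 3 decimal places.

1 4.296 26.350 57.819
2 3.168 12.545 100.461
3 2.186 5.973 129.883
4 1.508 2.844 150.185
5 1.041 1.354 164.193
final: 164.193 3.590

Arc 1: start y=6.350, vy=20.000 → t=4.296, apex=26.350, x_land=57.819, impact vy=-22.956
  bounce: vy ← 0.69·22.956 = 15.840
Arc 2: start y=0.000, vy=15.840 → t=3.168, apex=12.545, x_land=100.461, impact vy=-15.840
  bounce: vy ← 0.69·15.840 = 10.930
Arc 3: start y=0.000, vy=10.930 → t=2.186, apex=5.973, x_land=129.883, impact vy=-10.930
  bounce: vy ← 0.69·10.930 = 7.541
Arc 4: start y=0.000, vy=7.541 → t=1.508, apex=2.844, x_land=150.185, impact vy=-7.541
  bounce: vy ← 0.69·7.541 = 5.204
Arc 5: start y=0.000, vy=5.204 → t=1.041, apex=1.354, x_land=164.193, impact vy=-5.204
  bounce: vy ← 0.69·5.204 = 3.590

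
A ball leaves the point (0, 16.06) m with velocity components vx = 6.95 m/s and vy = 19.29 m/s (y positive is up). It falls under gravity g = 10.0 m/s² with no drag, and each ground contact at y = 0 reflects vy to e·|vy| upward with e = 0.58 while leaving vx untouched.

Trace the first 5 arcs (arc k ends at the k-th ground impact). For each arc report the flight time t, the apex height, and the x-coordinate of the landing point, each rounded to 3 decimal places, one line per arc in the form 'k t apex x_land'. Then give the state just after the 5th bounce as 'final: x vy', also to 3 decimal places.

Arc 1: start y=16.060, vy=19.290 → t=4.562, apex=34.665, x_land=31.706, impact vy=-26.331
  bounce: vy ← 0.58·26.331 = 15.272
Arc 2: start y=0.000, vy=15.272 → t=3.054, apex=11.661, x_land=52.934, impact vy=-15.272
  bounce: vy ← 0.58·15.272 = 8.858
Arc 3: start y=0.000, vy=8.858 → t=1.772, apex=3.923, x_land=65.246, impact vy=-8.858
  bounce: vy ← 0.58·8.858 = 5.137
Arc 4: start y=0.000, vy=5.137 → t=1.027, apex=1.320, x_land=72.387, impact vy=-5.137
  bounce: vy ← 0.58·5.137 = 2.980
Arc 5: start y=0.000, vy=2.980 → t=0.596, apex=0.444, x_land=76.529, impact vy=-2.980
  bounce: vy ← 0.58·2.980 = 1.728

1 4.562 34.665 31.706
2 3.054 11.661 52.934
3 1.772 3.923 65.246
4 1.027 1.320 72.387
5 0.596 0.444 76.529
final: 76.529 1.728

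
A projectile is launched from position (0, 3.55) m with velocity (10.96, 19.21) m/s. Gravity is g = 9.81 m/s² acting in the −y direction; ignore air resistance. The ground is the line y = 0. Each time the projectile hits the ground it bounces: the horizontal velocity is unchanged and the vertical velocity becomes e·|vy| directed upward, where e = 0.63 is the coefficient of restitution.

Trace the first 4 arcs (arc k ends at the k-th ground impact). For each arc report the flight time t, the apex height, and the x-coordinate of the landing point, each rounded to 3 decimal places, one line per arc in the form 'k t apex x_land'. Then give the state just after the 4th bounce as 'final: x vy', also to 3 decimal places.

Arc 1: start y=3.550, vy=19.210 → t=4.093, apex=22.359, x_land=44.862, impact vy=-20.945
  bounce: vy ← 0.63·20.945 = 13.195
Arc 2: start y=0.000, vy=13.195 → t=2.690, apex=8.874, x_land=74.346, impact vy=-13.195
  bounce: vy ← 0.63·13.195 = 8.313
Arc 3: start y=0.000, vy=8.313 → t=1.695, apex=3.522, x_land=92.920, impact vy=-8.313
  bounce: vy ← 0.63·8.313 = 5.237
Arc 4: start y=0.000, vy=5.237 → t=1.068, apex=1.398, x_land=104.623, impact vy=-5.237
  bounce: vy ← 0.63·5.237 = 3.299

1 4.093 22.359 44.862
2 2.690 8.874 74.346
3 1.695 3.522 92.920
4 1.068 1.398 104.623
final: 104.623 3.299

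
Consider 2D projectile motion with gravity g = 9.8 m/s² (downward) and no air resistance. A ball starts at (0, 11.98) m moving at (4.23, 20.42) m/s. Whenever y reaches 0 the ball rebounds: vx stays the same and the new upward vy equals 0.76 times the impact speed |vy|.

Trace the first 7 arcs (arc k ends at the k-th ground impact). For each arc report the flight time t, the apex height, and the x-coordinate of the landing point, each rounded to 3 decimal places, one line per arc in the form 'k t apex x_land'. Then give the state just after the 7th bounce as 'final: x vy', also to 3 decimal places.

Arc 1: start y=11.980, vy=20.420 → t=4.689, apex=33.254, x_land=19.834, impact vy=-25.530
  bounce: vy ← 0.76·25.530 = 19.403
Arc 2: start y=0.000, vy=19.403 → t=3.960, apex=19.208, x_land=36.583, impact vy=-19.403
  bounce: vy ← 0.76·19.403 = 14.746
Arc 3: start y=0.000, vy=14.746 → t=3.009, apex=11.094, x_land=49.313, impact vy=-14.746
  bounce: vy ← 0.76·14.746 = 11.207
Arc 4: start y=0.000, vy=11.207 → t=2.287, apex=6.408, x_land=58.988, impact vy=-11.207
  bounce: vy ← 0.76·11.207 = 8.517
Arc 5: start y=0.000, vy=8.517 → t=1.738, apex=3.701, x_land=66.341, impact vy=-8.517
  bounce: vy ← 0.76·8.517 = 6.473
Arc 6: start y=0.000, vy=6.473 → t=1.321, apex=2.138, x_land=71.929, impact vy=-6.473
  bounce: vy ← 0.76·6.473 = 4.920
Arc 7: start y=0.000, vy=4.920 → t=1.004, apex=1.235, x_land=76.176, impact vy=-4.920
  bounce: vy ← 0.76·4.920 = 3.739

1 4.689 33.254 19.834
2 3.960 19.208 36.583
3 3.009 11.094 49.313
4 2.287 6.408 58.988
5 1.738 3.701 66.341
6 1.321 2.138 71.929
7 1.004 1.235 76.176
final: 76.176 3.739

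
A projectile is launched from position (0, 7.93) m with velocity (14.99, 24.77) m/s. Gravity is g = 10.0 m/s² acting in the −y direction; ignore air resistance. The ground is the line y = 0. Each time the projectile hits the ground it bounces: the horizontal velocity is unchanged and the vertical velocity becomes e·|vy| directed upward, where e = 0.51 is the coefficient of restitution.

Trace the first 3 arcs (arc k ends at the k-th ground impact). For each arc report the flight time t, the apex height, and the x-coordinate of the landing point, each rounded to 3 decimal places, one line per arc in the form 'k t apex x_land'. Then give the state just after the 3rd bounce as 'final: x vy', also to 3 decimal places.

1 5.256 38.608 78.784
2 2.834 10.042 121.271
3 1.446 2.612 142.939
final: 142.939 3.686

Arc 1: start y=7.930, vy=24.770 → t=5.256, apex=38.608, x_land=78.784, impact vy=-27.788
  bounce: vy ← 0.51·27.788 = 14.172
Arc 2: start y=0.000, vy=14.172 → t=2.834, apex=10.042, x_land=121.271, impact vy=-14.172
  bounce: vy ← 0.51·14.172 = 7.228
Arc 3: start y=0.000, vy=7.228 → t=1.446, apex=2.612, x_land=142.939, impact vy=-7.228
  bounce: vy ← 0.51·7.228 = 3.686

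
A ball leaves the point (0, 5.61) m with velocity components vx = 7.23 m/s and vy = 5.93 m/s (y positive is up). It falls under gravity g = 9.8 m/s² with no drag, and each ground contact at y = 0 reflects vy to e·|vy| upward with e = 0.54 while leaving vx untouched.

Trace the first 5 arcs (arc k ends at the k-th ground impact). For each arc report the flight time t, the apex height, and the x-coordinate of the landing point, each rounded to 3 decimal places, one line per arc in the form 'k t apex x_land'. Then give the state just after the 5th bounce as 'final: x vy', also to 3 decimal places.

Arc 1: start y=5.610, vy=5.930 → t=1.834, apex=7.404, x_land=13.262, impact vy=-12.047
  bounce: vy ← 0.54·12.047 = 6.505
Arc 2: start y=0.000, vy=6.505 → t=1.328, apex=2.159, x_land=22.861, impact vy=-6.505
  bounce: vy ← 0.54·6.505 = 3.513
Arc 3: start y=0.000, vy=3.513 → t=0.717, apex=0.630, x_land=28.044, impact vy=-3.513
  bounce: vy ← 0.54·3.513 = 1.897
Arc 4: start y=0.000, vy=1.897 → t=0.387, apex=0.184, x_land=30.843, impact vy=-1.897
  bounce: vy ← 0.54·1.897 = 1.024
Arc 5: start y=0.000, vy=1.024 → t=0.209, apex=0.054, x_land=32.354, impact vy=-1.024
  bounce: vy ← 0.54·1.024 = 0.553

1 1.834 7.404 13.262
2 1.328 2.159 22.861
3 0.717 0.630 28.044
4 0.387 0.184 30.843
5 0.209 0.054 32.354
final: 32.354 0.553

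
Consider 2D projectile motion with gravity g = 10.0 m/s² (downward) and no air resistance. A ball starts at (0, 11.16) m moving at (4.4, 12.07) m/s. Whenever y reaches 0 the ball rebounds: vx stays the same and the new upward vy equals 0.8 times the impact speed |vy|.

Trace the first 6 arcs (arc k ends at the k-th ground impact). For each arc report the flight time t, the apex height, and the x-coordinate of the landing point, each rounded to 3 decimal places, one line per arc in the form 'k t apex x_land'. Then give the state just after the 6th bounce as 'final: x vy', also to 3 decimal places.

Arc 1: start y=11.160, vy=12.070 → t=3.128, apex=18.444, x_land=13.762, impact vy=-19.206
  bounce: vy ← 0.8·19.206 = 15.365
Arc 2: start y=0.000, vy=15.365 → t=3.073, apex=11.804, x_land=27.283, impact vy=-15.365
  bounce: vy ← 0.8·15.365 = 12.292
Arc 3: start y=0.000, vy=12.292 → t=2.458, apex=7.555, x_land=38.100, impact vy=-12.292
  bounce: vy ← 0.8·12.292 = 9.834
Arc 4: start y=0.000, vy=9.834 → t=1.967, apex=4.835, x_land=46.754, impact vy=-9.834
  bounce: vy ← 0.8·9.834 = 7.867
Arc 5: start y=0.000, vy=7.867 → t=1.573, apex=3.094, x_land=53.676, impact vy=-7.867
  bounce: vy ← 0.8·7.867 = 6.294
Arc 6: start y=0.000, vy=6.294 → t=1.259, apex=1.980, x_land=59.215, impact vy=-6.294
  bounce: vy ← 0.8·6.294 = 5.035

1 3.128 18.444 13.762
2 3.073 11.804 27.283
3 2.458 7.555 38.100
4 1.967 4.835 46.754
5 1.573 3.094 53.676
6 1.259 1.980 59.215
final: 59.215 5.035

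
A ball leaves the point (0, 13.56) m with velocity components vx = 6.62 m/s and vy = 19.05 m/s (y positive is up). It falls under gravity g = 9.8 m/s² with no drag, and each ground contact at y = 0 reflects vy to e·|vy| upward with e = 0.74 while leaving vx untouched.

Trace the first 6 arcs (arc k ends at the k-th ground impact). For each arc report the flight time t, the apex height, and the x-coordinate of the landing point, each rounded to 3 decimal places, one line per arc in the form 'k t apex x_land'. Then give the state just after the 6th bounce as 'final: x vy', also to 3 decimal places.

1 4.502 32.075 29.806
2 3.787 17.565 54.873
3 2.802 9.618 73.423
4 2.074 5.267 87.150
5 1.534 2.884 97.308
6 1.135 1.579 104.825
final: 104.825 4.117

Arc 1: start y=13.560, vy=19.050 → t=4.502, apex=32.075, x_land=29.806, impact vy=-25.073
  bounce: vy ← 0.74·25.073 = 18.554
Arc 2: start y=0.000, vy=18.554 → t=3.787, apex=17.565, x_land=54.873, impact vy=-18.554
  bounce: vy ← 0.74·18.554 = 13.730
Arc 3: start y=0.000, vy=13.730 → t=2.802, apex=9.618, x_land=73.423, impact vy=-13.730
  bounce: vy ← 0.74·13.730 = 10.160
Arc 4: start y=0.000, vy=10.160 → t=2.074, apex=5.267, x_land=87.150, impact vy=-10.160
  bounce: vy ← 0.74·10.160 = 7.519
Arc 5: start y=0.000, vy=7.519 → t=1.534, apex=2.884, x_land=97.308, impact vy=-7.519
  bounce: vy ← 0.74·7.519 = 5.564
Arc 6: start y=0.000, vy=5.564 → t=1.135, apex=1.579, x_land=104.825, impact vy=-5.564
  bounce: vy ← 0.74·5.564 = 4.117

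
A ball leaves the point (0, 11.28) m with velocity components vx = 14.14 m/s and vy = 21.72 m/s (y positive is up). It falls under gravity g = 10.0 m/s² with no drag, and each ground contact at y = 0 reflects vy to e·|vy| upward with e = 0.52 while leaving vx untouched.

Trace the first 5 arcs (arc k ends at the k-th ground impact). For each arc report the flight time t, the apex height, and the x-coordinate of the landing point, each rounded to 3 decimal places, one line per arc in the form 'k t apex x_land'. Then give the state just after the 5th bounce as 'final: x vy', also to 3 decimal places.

1 4.813 34.868 68.052
2 2.746 9.428 106.886
3 1.428 2.549 127.080
4 0.743 0.689 137.581
5 0.386 0.186 143.041
final: 143.041 1.004

Arc 1: start y=11.280, vy=21.720 → t=4.813, apex=34.868, x_land=68.052, impact vy=-26.408
  bounce: vy ← 0.52·26.408 = 13.732
Arc 2: start y=0.000, vy=13.732 → t=2.746, apex=9.428, x_land=106.886, impact vy=-13.732
  bounce: vy ← 0.52·13.732 = 7.141
Arc 3: start y=0.000, vy=7.141 → t=1.428, apex=2.549, x_land=127.080, impact vy=-7.141
  bounce: vy ← 0.52·7.141 = 3.713
Arc 4: start y=0.000, vy=3.713 → t=0.743, apex=0.689, x_land=137.581, impact vy=-3.713
  bounce: vy ← 0.52·3.713 = 1.931
Arc 5: start y=0.000, vy=1.931 → t=0.386, apex=0.186, x_land=143.041, impact vy=-1.931
  bounce: vy ← 0.52·1.931 = 1.004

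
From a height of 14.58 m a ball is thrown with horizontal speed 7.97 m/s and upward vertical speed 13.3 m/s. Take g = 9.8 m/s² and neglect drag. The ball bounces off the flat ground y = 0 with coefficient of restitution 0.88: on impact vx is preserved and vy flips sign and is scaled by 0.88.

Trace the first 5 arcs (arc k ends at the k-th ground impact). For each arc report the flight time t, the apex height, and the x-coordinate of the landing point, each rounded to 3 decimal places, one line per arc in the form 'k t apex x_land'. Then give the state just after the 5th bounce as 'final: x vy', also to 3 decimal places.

1 3.552 23.605 28.309
2 3.863 18.280 59.097
3 3.399 14.156 86.190
4 2.991 10.962 110.032
5 2.632 8.489 131.013
final: 131.013 11.351

Arc 1: start y=14.580, vy=13.300 → t=3.552, apex=23.605, x_land=28.309, impact vy=-21.509
  bounce: vy ← 0.88·21.509 = 18.928
Arc 2: start y=0.000, vy=18.928 → t=3.863, apex=18.280, x_land=59.097, impact vy=-18.928
  bounce: vy ← 0.88·18.928 = 16.657
Arc 3: start y=0.000, vy=16.657 → t=3.399, apex=14.156, x_land=86.190, impact vy=-16.657
  bounce: vy ← 0.88·16.657 = 14.658
Arc 4: start y=0.000, vy=14.658 → t=2.991, apex=10.962, x_land=110.032, impact vy=-14.658
  bounce: vy ← 0.88·14.658 = 12.899
Arc 5: start y=0.000, vy=12.899 → t=2.632, apex=8.489, x_land=131.013, impact vy=-12.899
  bounce: vy ← 0.88·12.899 = 11.351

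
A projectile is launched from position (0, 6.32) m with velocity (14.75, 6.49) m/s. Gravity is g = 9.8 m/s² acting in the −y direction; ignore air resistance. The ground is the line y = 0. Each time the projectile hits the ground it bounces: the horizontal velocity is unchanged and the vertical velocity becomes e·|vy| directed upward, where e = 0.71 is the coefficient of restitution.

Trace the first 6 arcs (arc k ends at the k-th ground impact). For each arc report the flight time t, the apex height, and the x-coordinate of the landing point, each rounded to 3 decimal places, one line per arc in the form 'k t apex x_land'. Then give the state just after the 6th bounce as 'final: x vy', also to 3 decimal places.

Arc 1: start y=6.320, vy=6.490 → t=1.977, apex=8.469, x_land=29.160, impact vy=-12.884
  bounce: vy ← 0.71·12.884 = 9.147
Arc 2: start y=0.000, vy=9.147 → t=1.867, apex=4.269, x_land=56.695, impact vy=-9.147
  bounce: vy ← 0.71·9.147 = 6.495
Arc 3: start y=0.000, vy=6.495 → t=1.325, apex=2.152, x_land=76.246, impact vy=-6.495
  bounce: vy ← 0.71·6.495 = 4.611
Arc 4: start y=0.000, vy=4.611 → t=0.941, apex=1.085, x_land=90.127, impact vy=-4.611
  bounce: vy ← 0.71·4.611 = 3.274
Arc 5: start y=0.000, vy=3.274 → t=0.668, apex=0.547, x_land=99.982, impact vy=-3.274
  bounce: vy ← 0.71·3.274 = 2.325
Arc 6: start y=0.000, vy=2.325 → t=0.474, apex=0.276, x_land=106.979, impact vy=-2.325
  bounce: vy ← 0.71·2.325 = 1.650

1 1.977 8.469 29.160
2 1.867 4.269 56.695
3 1.325 2.152 76.246
4 0.941 1.085 90.127
5 0.668 0.547 99.982
6 0.474 0.276 106.979
final: 106.979 1.650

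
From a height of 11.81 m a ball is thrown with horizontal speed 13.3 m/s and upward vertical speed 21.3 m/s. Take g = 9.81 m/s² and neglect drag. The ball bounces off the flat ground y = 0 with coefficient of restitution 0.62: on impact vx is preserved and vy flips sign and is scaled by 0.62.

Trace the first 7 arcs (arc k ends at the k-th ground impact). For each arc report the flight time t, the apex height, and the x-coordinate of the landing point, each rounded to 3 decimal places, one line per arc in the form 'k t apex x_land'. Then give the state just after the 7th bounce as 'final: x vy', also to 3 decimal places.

Arc 1: start y=11.810, vy=21.300 → t=4.840, apex=34.934, x_land=64.372, impact vy=-26.180
  bounce: vy ← 0.62·26.180 = 16.232
Arc 2: start y=0.000, vy=16.232 → t=3.309, apex=13.429, x_land=108.384, impact vy=-16.232
  bounce: vy ← 0.62·16.232 = 10.064
Arc 3: start y=0.000, vy=10.064 → t=2.052, apex=5.162, x_land=135.672, impact vy=-10.064
  bounce: vy ← 0.62·10.064 = 6.239
Arc 4: start y=0.000, vy=6.239 → t=1.272, apex=1.984, x_land=152.591, impact vy=-6.239
  bounce: vy ← 0.62·6.239 = 3.868
Arc 5: start y=0.000, vy=3.868 → t=0.789, apex=0.763, x_land=163.080, impact vy=-3.868
  bounce: vy ← 0.62·3.868 = 2.398
Arc 6: start y=0.000, vy=2.398 → t=0.489, apex=0.293, x_land=169.583, impact vy=-2.398
  bounce: vy ← 0.62·2.398 = 1.487
Arc 7: start y=0.000, vy=1.487 → t=0.303, apex=0.113, x_land=173.616, impact vy=-1.487
  bounce: vy ← 0.62·1.487 = 0.922

1 4.840 34.934 64.372
2 3.309 13.429 108.384
3 2.052 5.162 135.672
4 1.272 1.984 152.591
5 0.789 0.763 163.080
6 0.489 0.293 169.583
7 0.303 0.113 173.616
final: 173.616 0.922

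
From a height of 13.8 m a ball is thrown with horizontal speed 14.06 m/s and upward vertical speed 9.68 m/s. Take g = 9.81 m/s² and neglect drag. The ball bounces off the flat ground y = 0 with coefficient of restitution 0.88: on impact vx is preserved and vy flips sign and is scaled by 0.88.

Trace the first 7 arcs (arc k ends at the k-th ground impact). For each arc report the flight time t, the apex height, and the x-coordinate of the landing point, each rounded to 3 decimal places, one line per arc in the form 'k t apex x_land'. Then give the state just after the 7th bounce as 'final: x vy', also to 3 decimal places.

1 2.933 18.576 41.235
2 3.425 14.385 89.391
3 3.014 11.140 131.769
4 2.652 8.627 169.061
5 2.334 6.681 201.878
6 2.054 5.173 230.758
7 1.808 4.006 256.171
final: 256.171 7.802

Arc 1: start y=13.800, vy=9.680 → t=2.933, apex=18.576, x_land=41.235, impact vy=-19.091
  bounce: vy ← 0.88·19.091 = 16.800
Arc 2: start y=0.000, vy=16.800 → t=3.425, apex=14.385, x_land=89.391, impact vy=-16.800
  bounce: vy ← 0.88·16.800 = 14.784
Arc 3: start y=0.000, vy=14.784 → t=3.014, apex=11.140, x_land=131.769, impact vy=-14.784
  bounce: vy ← 0.88·14.784 = 13.010
Arc 4: start y=0.000, vy=13.010 → t=2.652, apex=8.627, x_land=169.061, impact vy=-13.010
  bounce: vy ← 0.88·13.010 = 11.449
Arc 5: start y=0.000, vy=11.449 → t=2.334, apex=6.681, x_land=201.878, impact vy=-11.449
  bounce: vy ← 0.88·11.449 = 10.075
Arc 6: start y=0.000, vy=10.075 → t=2.054, apex=5.173, x_land=230.758, impact vy=-10.075
  bounce: vy ← 0.88·10.075 = 8.866
Arc 7: start y=0.000, vy=8.866 → t=1.808, apex=4.006, x_land=256.171, impact vy=-8.866
  bounce: vy ← 0.88·8.866 = 7.802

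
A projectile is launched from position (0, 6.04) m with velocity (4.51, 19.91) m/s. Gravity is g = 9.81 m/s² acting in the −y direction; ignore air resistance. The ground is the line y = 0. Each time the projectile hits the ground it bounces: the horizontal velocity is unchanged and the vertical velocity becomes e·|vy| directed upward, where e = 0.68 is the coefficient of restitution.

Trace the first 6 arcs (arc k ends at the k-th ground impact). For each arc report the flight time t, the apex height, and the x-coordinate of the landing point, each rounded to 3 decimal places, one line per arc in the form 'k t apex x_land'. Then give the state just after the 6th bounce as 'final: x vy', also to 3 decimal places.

Arc 1: start y=6.040, vy=19.910 → t=4.343, apex=26.244, x_land=19.585, impact vy=-22.692
  bounce: vy ← 0.68·22.692 = 15.430
Arc 2: start y=0.000, vy=15.430 → t=3.146, apex=12.135, x_land=33.773, impact vy=-15.430
  bounce: vy ← 0.68·15.430 = 10.493
Arc 3: start y=0.000, vy=10.493 → t=2.139, apex=5.611, x_land=43.421, impact vy=-10.493
  bounce: vy ← 0.68·10.493 = 7.135
Arc 4: start y=0.000, vy=7.135 → t=1.455, apex=2.595, x_land=49.981, impact vy=-7.135
  bounce: vy ← 0.68·7.135 = 4.852
Arc 5: start y=0.000, vy=4.852 → t=0.989, apex=1.200, x_land=54.442, impact vy=-4.852
  bounce: vy ← 0.68·4.852 = 3.299
Arc 6: start y=0.000, vy=3.299 → t=0.673, apex=0.555, x_land=57.476, impact vy=-3.299
  bounce: vy ← 0.68·3.299 = 2.243

1 4.343 26.244 19.585
2 3.146 12.135 33.773
3 2.139 5.611 43.421
4 1.455 2.595 49.981
5 0.989 1.200 54.442
6 0.673 0.555 57.476
final: 57.476 2.243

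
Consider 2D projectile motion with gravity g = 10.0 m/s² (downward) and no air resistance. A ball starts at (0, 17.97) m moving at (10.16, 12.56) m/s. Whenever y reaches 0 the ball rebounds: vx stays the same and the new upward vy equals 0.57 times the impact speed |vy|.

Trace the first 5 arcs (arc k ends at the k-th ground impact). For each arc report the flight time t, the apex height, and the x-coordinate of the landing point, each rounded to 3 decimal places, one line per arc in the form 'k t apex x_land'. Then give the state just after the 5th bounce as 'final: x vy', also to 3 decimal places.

Arc 1: start y=17.970, vy=12.560 → t=3.530, apex=25.858, x_land=35.866, impact vy=-22.741
  bounce: vy ← 0.57·22.741 = 12.962
Arc 2: start y=0.000, vy=12.962 → t=2.592, apex=8.401, x_land=62.205, impact vy=-12.962
  bounce: vy ← 0.57·12.962 = 7.389
Arc 3: start y=0.000, vy=7.389 → t=1.478, apex=2.730, x_land=77.219, impact vy=-7.389
  bounce: vy ← 0.57·7.389 = 4.211
Arc 4: start y=0.000, vy=4.211 → t=0.842, apex=0.887, x_land=85.777, impact vy=-4.211
  bounce: vy ← 0.57·4.211 = 2.401
Arc 5: start y=0.000, vy=2.401 → t=0.480, apex=0.288, x_land=90.655, impact vy=-2.401
  bounce: vy ← 0.57·2.401 = 1.368

1 3.530 25.858 35.866
2 2.592 8.401 62.205
3 1.478 2.730 77.219
4 0.842 0.887 85.777
5 0.480 0.288 90.655
final: 90.655 1.368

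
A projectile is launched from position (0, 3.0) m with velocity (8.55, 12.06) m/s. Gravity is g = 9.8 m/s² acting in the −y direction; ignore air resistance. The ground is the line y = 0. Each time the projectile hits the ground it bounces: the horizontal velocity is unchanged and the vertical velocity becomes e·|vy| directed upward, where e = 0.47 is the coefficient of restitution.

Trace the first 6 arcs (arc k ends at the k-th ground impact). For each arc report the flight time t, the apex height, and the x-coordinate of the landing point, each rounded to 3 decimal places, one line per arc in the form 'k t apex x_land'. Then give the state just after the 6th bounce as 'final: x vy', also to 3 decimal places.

1 2.689 10.421 22.990
2 1.371 2.302 34.711
3 0.644 0.508 40.219
4 0.303 0.112 42.808
5 0.142 0.025 44.025
6 0.067 0.005 44.597
final: 44.597 0.154

Arc 1: start y=3.000, vy=12.060 → t=2.689, apex=10.421, x_land=22.990, impact vy=-14.291
  bounce: vy ← 0.47·14.291 = 6.717
Arc 2: start y=0.000, vy=6.717 → t=1.371, apex=2.302, x_land=34.711, impact vy=-6.717
  bounce: vy ← 0.47·6.717 = 3.157
Arc 3: start y=0.000, vy=3.157 → t=0.644, apex=0.508, x_land=40.219, impact vy=-3.157
  bounce: vy ← 0.47·3.157 = 1.484
Arc 4: start y=0.000, vy=1.484 → t=0.303, apex=0.112, x_land=42.808, impact vy=-1.484
  bounce: vy ← 0.47·1.484 = 0.697
Arc 5: start y=0.000, vy=0.697 → t=0.142, apex=0.025, x_land=44.025, impact vy=-0.697
  bounce: vy ← 0.47·0.697 = 0.328
Arc 6: start y=0.000, vy=0.328 → t=0.067, apex=0.005, x_land=44.597, impact vy=-0.328
  bounce: vy ← 0.47·0.328 = 0.154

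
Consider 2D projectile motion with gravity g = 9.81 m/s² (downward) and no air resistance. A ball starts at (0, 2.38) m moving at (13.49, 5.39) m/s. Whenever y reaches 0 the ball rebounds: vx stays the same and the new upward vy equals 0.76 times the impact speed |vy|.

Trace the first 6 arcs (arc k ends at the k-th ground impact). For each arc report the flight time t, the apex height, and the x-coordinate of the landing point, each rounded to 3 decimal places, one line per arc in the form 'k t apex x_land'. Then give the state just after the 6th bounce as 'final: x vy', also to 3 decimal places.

1 1.437 3.861 19.380
2 1.349 2.230 37.572
3 1.025 1.288 51.397
4 0.779 0.744 61.905
5 0.592 0.430 69.891
6 0.450 0.248 75.960
final: 75.960 1.677

Arc 1: start y=2.380, vy=5.390 → t=1.437, apex=3.861, x_land=19.380, impact vy=-8.703
  bounce: vy ← 0.76·8.703 = 6.615
Arc 2: start y=0.000, vy=6.615 → t=1.349, apex=2.230, x_land=37.572, impact vy=-6.615
  bounce: vy ← 0.76·6.615 = 5.027
Arc 3: start y=0.000, vy=5.027 → t=1.025, apex=1.288, x_land=51.397, impact vy=-5.027
  bounce: vy ← 0.76·5.027 = 3.821
Arc 4: start y=0.000, vy=3.821 → t=0.779, apex=0.744, x_land=61.905, impact vy=-3.821
  bounce: vy ← 0.76·3.821 = 2.904
Arc 5: start y=0.000, vy=2.904 → t=0.592, apex=0.430, x_land=69.891, impact vy=-2.904
  bounce: vy ← 0.76·2.904 = 2.207
Arc 6: start y=0.000, vy=2.207 → t=0.450, apex=0.248, x_land=75.960, impact vy=-2.207
  bounce: vy ← 0.76·2.207 = 1.677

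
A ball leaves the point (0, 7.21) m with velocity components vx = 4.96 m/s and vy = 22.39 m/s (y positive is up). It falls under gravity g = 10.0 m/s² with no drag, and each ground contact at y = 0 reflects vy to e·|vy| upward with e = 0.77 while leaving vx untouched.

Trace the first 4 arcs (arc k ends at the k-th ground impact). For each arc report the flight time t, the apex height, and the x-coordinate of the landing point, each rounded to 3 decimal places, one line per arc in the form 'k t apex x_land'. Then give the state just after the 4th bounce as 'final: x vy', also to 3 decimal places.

1 4.780 32.276 23.707
2 3.913 19.136 43.114
3 3.013 11.346 58.057
4 2.320 6.727 69.564
final: 69.564 8.931

Arc 1: start y=7.210, vy=22.390 → t=4.780, apex=32.276, x_land=23.707, impact vy=-25.407
  bounce: vy ← 0.77·25.407 = 19.563
Arc 2: start y=0.000, vy=19.563 → t=3.913, apex=19.136, x_land=43.114, impact vy=-19.563
  bounce: vy ← 0.77·19.563 = 15.064
Arc 3: start y=0.000, vy=15.064 → t=3.013, apex=11.346, x_land=58.057, impact vy=-15.064
  bounce: vy ← 0.77·15.064 = 11.599
Arc 4: start y=0.000, vy=11.599 → t=2.320, apex=6.727, x_land=69.564, impact vy=-11.599
  bounce: vy ← 0.77·11.599 = 8.931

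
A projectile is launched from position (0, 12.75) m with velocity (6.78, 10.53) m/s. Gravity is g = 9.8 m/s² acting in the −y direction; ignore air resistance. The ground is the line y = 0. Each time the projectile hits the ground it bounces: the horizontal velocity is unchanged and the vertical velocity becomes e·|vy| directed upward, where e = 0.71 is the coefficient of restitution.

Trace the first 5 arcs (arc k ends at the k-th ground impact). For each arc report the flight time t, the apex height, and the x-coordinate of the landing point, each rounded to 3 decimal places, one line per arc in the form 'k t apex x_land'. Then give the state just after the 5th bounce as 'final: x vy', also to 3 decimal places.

Arc 1: start y=12.750, vy=10.530 → t=3.013, apex=18.407, x_land=20.426, impact vy=-18.994
  bounce: vy ← 0.71·18.994 = 13.486
Arc 2: start y=0.000, vy=13.486 → t=2.752, apex=9.279, x_land=39.086, impact vy=-13.486
  bounce: vy ← 0.71·13.486 = 9.575
Arc 3: start y=0.000, vy=9.575 → t=1.954, apex=4.678, x_land=52.335, impact vy=-9.575
  bounce: vy ← 0.71·9.575 = 6.798
Arc 4: start y=0.000, vy=6.798 → t=1.387, apex=2.358, x_land=61.741, impact vy=-6.798
  bounce: vy ← 0.71·6.798 = 4.827
Arc 5: start y=0.000, vy=4.827 → t=0.985, apex=1.189, x_land=68.420, impact vy=-4.827
  bounce: vy ← 0.71·4.827 = 3.427

1 3.013 18.407 20.426
2 2.752 9.279 39.086
3 1.954 4.678 52.335
4 1.387 2.358 61.741
5 0.985 1.189 68.420
final: 68.420 3.427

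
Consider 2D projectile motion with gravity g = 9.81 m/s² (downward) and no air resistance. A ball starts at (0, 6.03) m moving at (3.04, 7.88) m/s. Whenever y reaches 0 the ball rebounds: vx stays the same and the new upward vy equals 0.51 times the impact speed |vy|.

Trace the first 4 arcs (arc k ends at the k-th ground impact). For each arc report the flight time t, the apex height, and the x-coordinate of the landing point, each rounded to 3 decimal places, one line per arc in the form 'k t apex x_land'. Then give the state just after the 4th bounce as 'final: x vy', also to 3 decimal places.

1 2.172 9.195 6.604
2 1.397 2.392 10.850
3 0.712 0.622 13.015
4 0.363 0.162 14.119
final: 14.119 0.909

Arc 1: start y=6.030, vy=7.880 → t=2.172, apex=9.195, x_land=6.604, impact vy=-13.431
  bounce: vy ← 0.51·13.431 = 6.850
Arc 2: start y=0.000, vy=6.850 → t=1.397, apex=2.392, x_land=10.850, impact vy=-6.850
  bounce: vy ← 0.51·6.850 = 3.494
Arc 3: start y=0.000, vy=3.494 → t=0.712, apex=0.622, x_land=13.015, impact vy=-3.494
  bounce: vy ← 0.51·3.494 = 1.782
Arc 4: start y=0.000, vy=1.782 → t=0.363, apex=0.162, x_land=14.119, impact vy=-1.782
  bounce: vy ← 0.51·1.782 = 0.909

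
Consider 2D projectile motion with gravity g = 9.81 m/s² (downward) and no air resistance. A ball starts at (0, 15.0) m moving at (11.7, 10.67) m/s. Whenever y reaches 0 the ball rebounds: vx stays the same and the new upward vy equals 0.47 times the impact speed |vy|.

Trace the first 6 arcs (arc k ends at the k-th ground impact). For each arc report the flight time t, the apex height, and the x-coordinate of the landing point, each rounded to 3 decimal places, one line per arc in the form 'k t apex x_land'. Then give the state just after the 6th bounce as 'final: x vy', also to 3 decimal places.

Arc 1: start y=15.000, vy=10.670 → t=3.147, apex=20.803, x_land=36.821, impact vy=-20.203
  bounce: vy ← 0.47·20.203 = 9.495
Arc 2: start y=0.000, vy=9.495 → t=1.936, apex=4.595, x_land=59.470, impact vy=-9.495
  bounce: vy ← 0.47·9.495 = 4.463
Arc 3: start y=0.000, vy=4.463 → t=0.910, apex=1.015, x_land=70.115, impact vy=-4.463
  bounce: vy ← 0.47·4.463 = 2.098
Arc 4: start y=0.000, vy=2.098 → t=0.428, apex=0.224, x_land=75.118, impact vy=-2.098
  bounce: vy ← 0.47·2.098 = 0.986
Arc 5: start y=0.000, vy=0.986 → t=0.201, apex=0.050, x_land=77.470, impact vy=-0.986
  bounce: vy ← 0.47·0.986 = 0.463
Arc 6: start y=0.000, vy=0.463 → t=0.094, apex=0.011, x_land=78.575, impact vy=-0.463
  bounce: vy ← 0.47·0.463 = 0.218

1 3.147 20.803 36.821
2 1.936 4.595 59.470
3 0.910 1.015 70.115
4 0.428 0.224 75.118
5 0.201 0.050 77.470
6 0.094 0.011 78.575
final: 78.575 0.218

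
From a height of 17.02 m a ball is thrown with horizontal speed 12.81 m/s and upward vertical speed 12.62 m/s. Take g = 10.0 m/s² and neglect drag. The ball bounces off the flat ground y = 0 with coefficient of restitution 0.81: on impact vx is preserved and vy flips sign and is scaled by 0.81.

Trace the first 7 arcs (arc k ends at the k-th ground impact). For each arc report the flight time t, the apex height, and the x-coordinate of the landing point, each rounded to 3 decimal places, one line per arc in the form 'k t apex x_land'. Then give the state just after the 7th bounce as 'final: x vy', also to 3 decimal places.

1 3.497 24.983 44.801
2 3.621 16.391 91.188
3 2.933 10.754 128.762
4 2.376 7.056 159.197
5 1.924 4.629 183.850
6 1.559 3.037 203.818
7 1.263 1.993 219.993
final: 219.993 5.114

Arc 1: start y=17.020, vy=12.620 → t=3.497, apex=24.983, x_land=44.801, impact vy=-22.353
  bounce: vy ← 0.81·22.353 = 18.106
Arc 2: start y=0.000, vy=18.106 → t=3.621, apex=16.391, x_land=91.188, impact vy=-18.106
  bounce: vy ← 0.81·18.106 = 14.666
Arc 3: start y=0.000, vy=14.666 → t=2.933, apex=10.754, x_land=128.762, impact vy=-14.666
  bounce: vy ← 0.81·14.666 = 11.879
Arc 4: start y=0.000, vy=11.879 → t=2.376, apex=7.056, x_land=159.197, impact vy=-11.879
  bounce: vy ← 0.81·11.879 = 9.622
Arc 5: start y=0.000, vy=9.622 → t=1.924, apex=4.629, x_land=183.850, impact vy=-9.622
  bounce: vy ← 0.81·9.622 = 7.794
Arc 6: start y=0.000, vy=7.794 → t=1.559, apex=3.037, x_land=203.818, impact vy=-7.794
  bounce: vy ← 0.81·7.794 = 6.313
Arc 7: start y=0.000, vy=6.313 → t=1.263, apex=1.993, x_land=219.993, impact vy=-6.313
  bounce: vy ← 0.81·6.313 = 5.114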